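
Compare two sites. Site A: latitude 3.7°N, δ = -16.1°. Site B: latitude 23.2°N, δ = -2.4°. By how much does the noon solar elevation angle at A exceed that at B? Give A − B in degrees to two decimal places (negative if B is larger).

A: 90° − |3.7 − (-16.1)| = 70.20°.
B: 90° − |23.2 − (-2.4)| = 64.40°.
A − B = 70.20 − 64.40 = 5.80°.

+5.80°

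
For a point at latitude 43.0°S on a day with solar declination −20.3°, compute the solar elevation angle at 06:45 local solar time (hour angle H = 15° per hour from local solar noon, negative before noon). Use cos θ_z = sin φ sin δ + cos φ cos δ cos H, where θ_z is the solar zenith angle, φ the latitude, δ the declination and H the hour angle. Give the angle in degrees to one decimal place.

Hour angle H = 15° × (6.75 − 12) = -78.75°.
cos θ_z = sin φ sin δ + cos φ cos δ cos H = (-0.6820)(-0.3469) + (0.7314)(0.9379)(0.1951) = 0.3704.
θ_z = arccos(0.3704) = 68.26°, so the elevation is 90° − 68.26° = 21.74°.

21.7°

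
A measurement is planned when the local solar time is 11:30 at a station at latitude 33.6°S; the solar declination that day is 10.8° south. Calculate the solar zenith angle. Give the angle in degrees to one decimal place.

23.8°

Hour angle H = 15° × (11.5 − 12) = -7.50°.
With φ = -33.6°, δ = -10.8°, H = -7.50°: sin φ sin δ = 0.1037, cos φ cos δ cos H = 0.8112, so cos θ_z = 0.9149.
θ_z = arccos(0.9149) = 23.81°.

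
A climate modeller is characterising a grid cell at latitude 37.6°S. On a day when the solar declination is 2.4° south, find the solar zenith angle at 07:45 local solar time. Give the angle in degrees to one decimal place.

67.9°

Hour angle H = 15° × (7.75 − 12) = -63.75°.
cos θ_z = sin(-37.6°) sin(-2.4°) + cos(-37.6°) cos(-2.4°) cos(-63.75°) = 0.0256 + 0.3501 = 0.3757.
θ_z = arccos(0.3757) = 67.93°.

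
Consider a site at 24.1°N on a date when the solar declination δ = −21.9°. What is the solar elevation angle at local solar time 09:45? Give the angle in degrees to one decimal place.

33.5°

Hour angle H = 15° × (9.75 − 12) = -33.75°.
cos θ_z = sin(24.1°) sin(-21.9°) + cos(24.1°) cos(-21.9°) cos(-33.75°) = -0.1523 + 0.7042 = 0.5519.
θ_z = arccos(0.5519) = 56.50°, so the elevation is 90° − 56.50° = 33.50°.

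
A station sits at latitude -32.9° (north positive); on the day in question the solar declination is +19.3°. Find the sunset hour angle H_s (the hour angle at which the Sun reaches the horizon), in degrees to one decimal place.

cos H_s = −tan(-32.9°) · tan(19.3°) = 0.2266, so H_s = arccos(0.2266) = 76.90°.

76.9°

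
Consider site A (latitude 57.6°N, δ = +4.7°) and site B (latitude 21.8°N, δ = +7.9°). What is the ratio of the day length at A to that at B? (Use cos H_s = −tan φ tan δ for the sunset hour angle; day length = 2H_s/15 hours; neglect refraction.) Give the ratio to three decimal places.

1.046

A: H_s = arccos(−tan 57.6° · tan 4.7°) = 97.44°, so 2H_s/15 = 12.9920 h.
B: H_s = arccos(−tan 21.8° · tan 7.9°) = 93.18°, so 2H_s/15 = 12.4240 h.
Ratio A/B = 12.9920 / 12.4240 = 1.0457.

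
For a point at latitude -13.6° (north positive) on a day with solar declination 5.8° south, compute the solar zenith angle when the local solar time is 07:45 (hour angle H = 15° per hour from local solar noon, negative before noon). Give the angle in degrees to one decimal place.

63.2°

Hour angle H = 15° × (7.75 − 12) = -63.75°.
With φ = -13.6°, δ = -5.8°, H = -63.75°: sin φ sin δ = 0.0238, cos φ cos δ cos H = 0.4277, so cos θ_z = 0.4515.
θ_z = arccos(0.4515) = 63.16°.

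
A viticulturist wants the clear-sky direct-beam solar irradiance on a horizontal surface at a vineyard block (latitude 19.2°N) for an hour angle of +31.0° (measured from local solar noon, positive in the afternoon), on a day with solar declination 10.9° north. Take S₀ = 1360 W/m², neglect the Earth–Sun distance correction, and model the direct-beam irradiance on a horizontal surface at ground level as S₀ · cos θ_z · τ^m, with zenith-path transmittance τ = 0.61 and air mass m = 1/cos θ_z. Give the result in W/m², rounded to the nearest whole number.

With φ = 19.2°, δ = 10.9°, H = 31.00°: sin φ sin δ = 0.0622, cos φ cos δ cos H = 0.7949, so cos θ_z = 0.8571.
Air mass m = 1/cos θ_z = 1/0.8571 = 1.167; τ^m = 0.61^1.167 = 0.5617.
Surface direct beam = 1360 × 0.8571 × 0.5617 = 654.75 W/m².

655 W/m²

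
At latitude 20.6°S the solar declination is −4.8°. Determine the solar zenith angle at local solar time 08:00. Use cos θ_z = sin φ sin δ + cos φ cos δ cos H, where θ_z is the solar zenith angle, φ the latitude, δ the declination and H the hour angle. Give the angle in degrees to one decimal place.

Hour angle H = 15° × (8 − 12) = -60.00°.
cos θ_z = sin φ sin δ + cos φ cos δ cos H = (-0.3518)(-0.0837) + (0.9361)(0.9965)(0.5000) = 0.4959.
θ_z = arccos(0.4959) = 60.27°.

60.3°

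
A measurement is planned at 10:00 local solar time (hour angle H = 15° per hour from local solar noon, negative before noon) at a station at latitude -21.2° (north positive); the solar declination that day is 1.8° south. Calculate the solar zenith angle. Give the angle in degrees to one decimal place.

35.1°

Hour angle H = 15° × (10 − 12) = -30.00°.
cos θ_z = sin(-21.2°) sin(-1.8°) + cos(-21.2°) cos(-1.8°) cos(-30.00°) = 0.0114 + 0.8070 = 0.8184.
θ_z = arccos(0.8184) = 35.08°.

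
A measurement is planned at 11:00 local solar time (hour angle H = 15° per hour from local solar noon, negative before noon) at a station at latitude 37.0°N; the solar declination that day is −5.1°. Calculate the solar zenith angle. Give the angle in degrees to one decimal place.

Hour angle H = 15° × (11 − 12) = -15.00°.
cos θ_z = sin φ sin δ + cos φ cos δ cos H = (0.6018)(-0.0889) + (0.7986)(0.9960)(0.9659) = 0.7148.
θ_z = arccos(0.7148) = 44.37°.

44.4°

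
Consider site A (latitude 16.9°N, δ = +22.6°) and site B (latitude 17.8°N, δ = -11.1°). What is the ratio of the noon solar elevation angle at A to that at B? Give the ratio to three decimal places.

A: 90° − |16.9 − (22.6)| = 84.30°.
B: 90° − |17.8 − (-11.1)| = 61.10°.
Ratio A/B = 84.3000 / 61.1000 = 1.3797.

1.380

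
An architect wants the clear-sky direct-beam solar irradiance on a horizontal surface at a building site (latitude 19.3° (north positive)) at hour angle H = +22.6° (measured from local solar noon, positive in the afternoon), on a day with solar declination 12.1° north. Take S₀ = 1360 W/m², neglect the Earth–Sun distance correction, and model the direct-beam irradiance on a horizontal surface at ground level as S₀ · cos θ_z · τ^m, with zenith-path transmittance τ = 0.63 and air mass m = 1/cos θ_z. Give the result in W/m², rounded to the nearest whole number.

759 W/m²

With φ = 19.3°, δ = 12.1°, H = 22.60°: sin φ sin δ = 0.0693, cos φ cos δ cos H = 0.8520, so cos θ_z = 0.9213.
Air mass m = 1/cos θ_z = 1/0.9213 = 1.085; τ^m = 0.63^1.085 = 0.6057.
Surface direct beam = 1360 × 0.9213 × 0.6057 = 758.92 W/m².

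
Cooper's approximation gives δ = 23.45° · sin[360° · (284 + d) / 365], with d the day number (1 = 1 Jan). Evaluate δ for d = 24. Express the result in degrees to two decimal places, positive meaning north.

360 × (284 + 24) / 365 = 303.781°; sin(303.781°) = -0.8312.
δ = 23.45 × -0.8312 = -19.492° ≈ -19.49°.

-19.49°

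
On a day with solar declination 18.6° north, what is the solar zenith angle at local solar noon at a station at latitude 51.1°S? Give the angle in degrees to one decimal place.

69.7°

At local solar noon the hour angle is zero, so the zenith angle is |φ − δ| = |-51.1° − (18.6°)| = 69.7°.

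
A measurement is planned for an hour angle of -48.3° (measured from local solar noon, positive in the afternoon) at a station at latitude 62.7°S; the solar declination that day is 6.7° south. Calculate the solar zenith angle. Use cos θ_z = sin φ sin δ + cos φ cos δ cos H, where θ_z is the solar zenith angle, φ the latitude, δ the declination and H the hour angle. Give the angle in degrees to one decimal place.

cos θ_z = sin(-62.7°) sin(-6.7°) + cos(-62.7°) cos(-6.7°) cos(-48.30°) = 0.1037 + 0.3030 = 0.4067.
θ_z = arccos(0.4067) = 66.00°.

66.0°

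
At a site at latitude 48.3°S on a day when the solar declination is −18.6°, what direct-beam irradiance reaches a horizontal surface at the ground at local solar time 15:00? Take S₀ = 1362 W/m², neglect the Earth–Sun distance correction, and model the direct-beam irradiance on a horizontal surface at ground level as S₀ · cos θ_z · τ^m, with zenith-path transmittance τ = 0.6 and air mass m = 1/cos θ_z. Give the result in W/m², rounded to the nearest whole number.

Hour angle H = 15° × (15 − 12) = 45.00°.
cos θ_z = sin(-48.3°) sin(-18.6°) + cos(-48.3°) cos(-18.6°) cos(45.00°) = 0.2381 + 0.4458 = 0.6839.
Air mass m = 1/cos θ_z = 1/0.6839 = 1.462; τ^m = 0.6^1.462 = 0.4739.
Surface direct beam = 1362 × 0.6839 × 0.4739 = 441.42 W/m².

441 W/m²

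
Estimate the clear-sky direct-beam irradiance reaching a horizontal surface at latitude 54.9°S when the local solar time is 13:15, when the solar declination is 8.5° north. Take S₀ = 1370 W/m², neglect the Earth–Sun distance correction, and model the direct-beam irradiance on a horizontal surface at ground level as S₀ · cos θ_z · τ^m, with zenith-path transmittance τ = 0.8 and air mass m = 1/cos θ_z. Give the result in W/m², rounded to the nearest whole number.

Hour angle H = 15° × (13.25 − 12) = 18.75°.
With φ = -54.9°, δ = 8.5°, H = 18.75°: sin φ sin δ = -0.1209, cos φ cos δ cos H = 0.5385, so cos θ_z = 0.4176.
Air mass m = 1/cos θ_z = 1/0.4176 = 2.395; τ^m = 0.8^2.395 = 0.5860.
Surface direct beam = 1370 × 0.4176 × 0.5860 = 335.26 W/m².

335 W/m²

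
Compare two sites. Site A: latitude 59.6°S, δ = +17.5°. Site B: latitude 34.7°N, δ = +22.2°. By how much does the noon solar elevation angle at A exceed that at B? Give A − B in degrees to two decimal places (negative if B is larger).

-64.60°

A: 90° − |-59.6 − (17.5)| = 12.90°.
B: 90° − |34.7 − (22.2)| = 77.50°.
A − B = 12.90 − 77.50 = -64.60°.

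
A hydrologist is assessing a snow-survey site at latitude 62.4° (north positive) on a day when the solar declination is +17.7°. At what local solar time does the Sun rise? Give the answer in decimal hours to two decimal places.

−tan φ tan δ = −(1.9128)(0.3191) = -0.6104; H_s = arccos(-0.6104) = 127.62°.
Sunrise is at 12 − H_s/15 = 12 − 8.508 = 3.492 h local solar time.

3.49 h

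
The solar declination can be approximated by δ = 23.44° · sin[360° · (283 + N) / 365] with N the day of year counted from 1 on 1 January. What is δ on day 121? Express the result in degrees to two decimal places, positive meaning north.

360 × (283 + 121) / 365 = 398.466°; sin(398.466°) = 0.6221.
δ = 23.44 × 0.6221 = 14.582° ≈ +14.58°.

+14.58°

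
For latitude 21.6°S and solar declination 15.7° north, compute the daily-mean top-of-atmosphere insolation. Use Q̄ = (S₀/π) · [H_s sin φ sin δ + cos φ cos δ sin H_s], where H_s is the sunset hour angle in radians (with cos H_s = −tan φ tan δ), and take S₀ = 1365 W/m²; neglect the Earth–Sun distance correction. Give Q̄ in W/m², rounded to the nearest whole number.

323 W/m²

cos H_s = −tan(-21.6°) · tan(15.7°) = 0.1113, so H_s = arccos(0.1113) = 83.61°. In radians, H_s = 1.4593.
H_s sin φ sin δ = 1.4593 × -0.3681 × 0.2706 = -0.1454.
cos φ cos δ sin H_s = 0.9298 × 0.9627 × 0.9938 = 0.8896.
Q̄ = (1365/π) × (-0.1454 + 0.8896) = 434.49 × 0.7442 = 323.35 W/m².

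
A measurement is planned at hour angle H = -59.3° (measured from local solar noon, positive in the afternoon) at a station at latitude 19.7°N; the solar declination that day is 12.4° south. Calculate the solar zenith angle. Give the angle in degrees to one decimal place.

66.6°

With φ = 19.7°, δ = -12.4°, H = -59.30°: sin φ sin δ = -0.0724, cos φ cos δ cos H = 0.4694, so cos θ_z = 0.3970.
θ_z = arccos(0.3970) = 66.61°.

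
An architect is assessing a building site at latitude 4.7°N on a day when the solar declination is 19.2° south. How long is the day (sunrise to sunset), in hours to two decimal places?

11.78 hours

cos H_s = −tan(4.7°) · tan(-19.2°) = 0.0286, so H_s = arccos(0.0286) = 88.36°.
Day length = 2 H_s / 15° h⁻¹ = 176.72° / 15 = 11.781 h.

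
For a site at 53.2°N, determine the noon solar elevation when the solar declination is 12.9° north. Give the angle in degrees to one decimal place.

At local solar noon the hour angle is zero, so the elevation is 90° − |φ − δ| = 90° − |53.2° − (12.9°)| = 90° − 40.3° = 49.7°.

49.7°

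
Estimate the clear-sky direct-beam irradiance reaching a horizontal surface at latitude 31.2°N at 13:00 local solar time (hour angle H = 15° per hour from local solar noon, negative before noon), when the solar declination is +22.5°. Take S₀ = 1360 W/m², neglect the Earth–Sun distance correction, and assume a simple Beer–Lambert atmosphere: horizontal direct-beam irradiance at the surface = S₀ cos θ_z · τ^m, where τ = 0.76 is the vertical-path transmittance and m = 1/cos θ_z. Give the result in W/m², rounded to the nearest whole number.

983 W/m²

Hour angle H = 15° × (13 − 12) = 15.00°.
With φ = 31.2°, δ = 22.5°, H = 15.00°: sin φ sin δ = 0.1982, cos φ cos δ cos H = 0.7633, so cos θ_z = 0.9615.
Air mass m = 1/cos θ_z = 1/0.9615 = 1.040; τ^m = 0.76^1.040 = 0.7517.
Surface direct beam = 1360 × 0.9615 × 0.7517 = 982.95 W/m².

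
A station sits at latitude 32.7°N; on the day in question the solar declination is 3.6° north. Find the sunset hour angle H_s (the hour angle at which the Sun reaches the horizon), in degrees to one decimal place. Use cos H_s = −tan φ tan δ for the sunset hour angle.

92.3°

cos H_s = −tan(32.7°) · tan(3.6°) = -0.0404, so H_s = arccos(-0.0404) = 92.32°.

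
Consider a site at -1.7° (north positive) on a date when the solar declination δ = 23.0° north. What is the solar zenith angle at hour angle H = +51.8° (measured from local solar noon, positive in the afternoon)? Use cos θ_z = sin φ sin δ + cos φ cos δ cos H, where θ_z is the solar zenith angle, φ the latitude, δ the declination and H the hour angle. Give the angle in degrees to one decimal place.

cos θ_z = sin(-1.7°) sin(23.0°) + cos(-1.7°) cos(23.0°) cos(51.80°) = -0.0116 + 0.5690 = 0.5574.
θ_z = arccos(0.5574) = 56.12°.

56.1°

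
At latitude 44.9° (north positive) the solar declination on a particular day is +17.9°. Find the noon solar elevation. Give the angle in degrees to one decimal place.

63.0°

At local solar noon the hour angle is zero, so the elevation is 90° − |φ − δ| = 90° − |44.9° − (17.9°)| = 90° − 27.0° = 63.0°.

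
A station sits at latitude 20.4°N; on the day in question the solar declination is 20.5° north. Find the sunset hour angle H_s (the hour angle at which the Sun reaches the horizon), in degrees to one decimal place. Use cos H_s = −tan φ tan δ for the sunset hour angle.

98.0°

cos H_s = −tan(20.4°) · tan(20.5°) = -0.1390, so H_s = arccos(-0.1390) = 97.99°.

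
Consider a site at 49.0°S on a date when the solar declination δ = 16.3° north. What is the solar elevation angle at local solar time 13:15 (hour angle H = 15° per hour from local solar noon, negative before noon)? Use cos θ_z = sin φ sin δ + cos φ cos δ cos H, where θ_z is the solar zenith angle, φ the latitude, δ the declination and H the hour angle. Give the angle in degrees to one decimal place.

Hour angle H = 15° × (13.25 − 12) = 18.75°.
With φ = -49.0°, δ = 16.3°, H = 18.75°: sin φ sin δ = -0.2118, cos φ cos δ cos H = 0.5963, so cos θ_z = 0.3845.
θ_z = arccos(0.3845) = 67.39°, so the elevation is 90° − 67.39° = 22.61°.

22.6°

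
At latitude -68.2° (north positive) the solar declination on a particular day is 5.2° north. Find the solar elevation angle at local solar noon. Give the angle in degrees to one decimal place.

16.6°

At local solar noon the hour angle is zero, so the elevation is 90° − |φ − δ| = 90° − |-68.2° − (5.2°)| = 90° − 73.4° = 16.6°.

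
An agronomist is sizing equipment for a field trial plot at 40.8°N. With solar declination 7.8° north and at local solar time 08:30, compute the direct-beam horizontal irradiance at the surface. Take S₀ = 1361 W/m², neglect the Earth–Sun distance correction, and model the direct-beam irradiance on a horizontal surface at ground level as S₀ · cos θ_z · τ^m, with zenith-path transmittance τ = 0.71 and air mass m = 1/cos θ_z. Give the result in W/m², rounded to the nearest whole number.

396 W/m²

Hour angle H = 15° × (8.5 − 12) = -52.50°.
With φ = 40.8°, δ = 7.8°, H = -52.50°: sin φ sin δ = 0.0887, cos φ cos δ cos H = 0.4566, so cos θ_z = 0.5453.
Air mass m = 1/cos θ_z = 1/0.5453 = 1.834; τ^m = 0.71^1.834 = 0.5336.
Surface direct beam = 1361 × 0.5453 × 0.5336 = 396.01 W/m².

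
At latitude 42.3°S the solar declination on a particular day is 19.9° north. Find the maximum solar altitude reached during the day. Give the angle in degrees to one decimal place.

27.8°

At local solar noon the hour angle is zero, so the elevation is 90° − |φ − δ| = 90° − |-42.3° − (19.9°)| = 90° − 62.2° = 27.8°.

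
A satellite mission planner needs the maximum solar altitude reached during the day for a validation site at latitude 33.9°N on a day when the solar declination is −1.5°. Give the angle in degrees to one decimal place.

54.6°

At local solar noon the hour angle is zero, so the elevation is 90° − |φ − δ| = 90° − |33.9° − (-1.5°)| = 90° − 35.4° = 54.6°.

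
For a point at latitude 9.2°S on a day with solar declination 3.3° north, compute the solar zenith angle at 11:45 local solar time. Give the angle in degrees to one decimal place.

13.0°

Hour angle H = 15° × (11.75 − 12) = -3.75°.
cos θ_z = sin(-9.2°) sin(3.3°) + cos(-9.2°) cos(3.3°) cos(-3.75°) = -0.0092 + 0.9834 = 0.9742.
θ_z = arccos(0.9742) = 13.04°.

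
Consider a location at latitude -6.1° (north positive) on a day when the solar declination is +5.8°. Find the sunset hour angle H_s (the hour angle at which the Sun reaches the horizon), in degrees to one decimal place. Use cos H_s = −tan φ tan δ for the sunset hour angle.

The sunset hour angle satisfies cos H_s = −tan φ tan δ = 0.0109, giving H_s = 89.38°.

89.4°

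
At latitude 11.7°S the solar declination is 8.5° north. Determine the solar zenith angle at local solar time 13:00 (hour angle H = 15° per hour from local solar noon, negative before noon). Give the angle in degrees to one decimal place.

25.1°

Hour angle H = 15° × (13 − 12) = 15.00°.
With φ = -11.7°, δ = 8.5°, H = 15.00°: sin φ sin δ = -0.0300, cos φ cos δ cos H = 0.9355, so cos θ_z = 0.9055.
θ_z = arccos(0.9055) = 25.11°.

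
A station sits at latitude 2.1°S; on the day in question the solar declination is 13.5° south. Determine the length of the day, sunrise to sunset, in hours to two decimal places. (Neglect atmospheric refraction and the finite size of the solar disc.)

cos H_s = −tan(-2.1°) · tan(-13.5°) = -0.0088, so H_s = arccos(-0.0088) = 90.50°.
Day length = 2 H_s / 15° h⁻¹ = 181.00° / 15 = 12.067 h.

12.07 hours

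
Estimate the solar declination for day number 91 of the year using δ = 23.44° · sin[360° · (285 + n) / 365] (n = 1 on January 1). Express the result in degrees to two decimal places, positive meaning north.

+4.41°

360 × (285 + 91) / 365 = 370.849°; sin(370.849°) = 0.1882.
δ = 23.44 × 0.1882 = 4.411° ≈ +4.41°.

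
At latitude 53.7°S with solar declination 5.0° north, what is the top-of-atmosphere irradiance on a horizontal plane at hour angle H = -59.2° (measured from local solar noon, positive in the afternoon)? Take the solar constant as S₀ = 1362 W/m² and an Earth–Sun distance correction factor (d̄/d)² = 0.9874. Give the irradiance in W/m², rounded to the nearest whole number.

cos θ_z = sin(-53.7°) sin(5.0°) + cos(-53.7°) cos(5.0°) cos(-59.20°) = -0.0702 + 0.3020 = 0.2318.
Top-of-atmosphere irradiance = S₀ (d̄/d)² cos θ_z = 1362 × 0.9874 × 0.2318 = 311.73 W/m².

312 W/m²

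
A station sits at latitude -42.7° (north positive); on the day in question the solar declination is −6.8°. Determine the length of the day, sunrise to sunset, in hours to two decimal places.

12.84 hours

−tan φ tan δ = −(-0.9228)(-0.1192) = -0.1100; H_s = arccos(-0.1100) = 96.32°.
Day length = 2 H_s / 15° h⁻¹ = 192.64° / 15 = 12.843 h.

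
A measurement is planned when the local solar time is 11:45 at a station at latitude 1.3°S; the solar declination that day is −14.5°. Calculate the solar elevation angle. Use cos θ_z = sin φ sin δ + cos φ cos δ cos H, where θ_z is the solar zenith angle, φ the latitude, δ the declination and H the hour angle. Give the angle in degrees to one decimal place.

76.3°

Hour angle H = 15° × (11.75 − 12) = -3.75°.
cos θ_z = sin φ sin δ + cos φ cos δ cos H = (-0.0227)(-0.2504) + (0.9997)(0.9681)(0.9979) = 0.9715.
θ_z = arccos(0.9715) = 13.71°, so the elevation is 90° − 13.71° = 76.29°.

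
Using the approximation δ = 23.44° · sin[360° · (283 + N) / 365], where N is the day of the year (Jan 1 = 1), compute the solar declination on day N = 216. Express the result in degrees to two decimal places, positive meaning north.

360 × (283 + 216) / 365 = 492.164°; sin(492.164°) = 0.7412.
δ = 23.44 × 0.7412 = 17.374° ≈ +17.37°.

+17.37°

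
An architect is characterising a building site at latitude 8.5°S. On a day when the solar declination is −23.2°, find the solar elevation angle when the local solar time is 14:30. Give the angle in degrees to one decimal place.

51.2°

Hour angle H = 15° × (14.5 − 12) = 37.50°.
cos θ_z = sin φ sin δ + cos φ cos δ cos H = (-0.1478)(-0.3939) + (0.9890)(0.9191)(0.7934) = 0.7794.
θ_z = arccos(0.7794) = 38.79°, so the elevation is 90° − 38.79° = 51.21°.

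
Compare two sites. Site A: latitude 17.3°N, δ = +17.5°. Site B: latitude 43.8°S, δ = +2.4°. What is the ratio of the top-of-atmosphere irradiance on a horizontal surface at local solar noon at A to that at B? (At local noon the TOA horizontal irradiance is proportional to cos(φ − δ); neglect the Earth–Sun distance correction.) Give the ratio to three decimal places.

1.445

A: cos θ_z = cos(17.3° − (17.5°)) = 1.0000.
B: cos θ_z = cos(-43.8° − (2.4°)) = 0.6921.
Ratio A/B = 1.0000 / 0.6921 = 1.4449.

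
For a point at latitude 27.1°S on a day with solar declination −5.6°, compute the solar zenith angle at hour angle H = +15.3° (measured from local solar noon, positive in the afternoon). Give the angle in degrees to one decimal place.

With φ = -27.1°, δ = -5.6°, H = 15.30°: sin φ sin δ = 0.0445, cos φ cos δ cos H = 0.8546, so cos θ_z = 0.8991.
θ_z = arccos(0.8991) = 25.96°.

26.0°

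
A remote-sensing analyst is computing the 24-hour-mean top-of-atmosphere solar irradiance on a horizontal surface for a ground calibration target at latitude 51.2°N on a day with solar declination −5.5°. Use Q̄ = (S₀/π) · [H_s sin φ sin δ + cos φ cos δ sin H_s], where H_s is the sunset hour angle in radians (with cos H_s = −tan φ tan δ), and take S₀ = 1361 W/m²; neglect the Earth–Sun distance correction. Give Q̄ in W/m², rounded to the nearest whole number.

cos H_s = −tan(51.2°) · tan(-5.5°) = 0.1198, so H_s = arccos(0.1198) = 83.12°. In radians, H_s = 1.4507.
H_s sin φ sin δ = 1.4507 × 0.7793 × -0.0958 = -0.1083.
cos φ cos δ sin H_s = 0.6266 × 0.9954 × 0.9928 = 0.6192.
Q̄ = (1361/π) × (-0.1083 + 0.6192) = 433.22 × 0.5109 = 221.33 W/m².

221 W/m²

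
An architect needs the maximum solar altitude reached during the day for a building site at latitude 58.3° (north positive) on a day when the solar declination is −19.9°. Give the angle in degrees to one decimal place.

At local solar noon the hour angle is zero, so the elevation is 90° − |φ − δ| = 90° − |58.3° − (-19.9°)| = 90° − 78.2° = 11.8°.

11.8°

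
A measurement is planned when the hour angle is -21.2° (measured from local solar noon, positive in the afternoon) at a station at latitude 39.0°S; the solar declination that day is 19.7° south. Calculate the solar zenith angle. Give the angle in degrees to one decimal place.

cos θ_z = sin(-39.0°) sin(-19.7°) + cos(-39.0°) cos(-19.7°) cos(-21.20°) = 0.2121 + 0.6821 = 0.8942.
θ_z = arccos(0.8942) = 26.59°.

26.6°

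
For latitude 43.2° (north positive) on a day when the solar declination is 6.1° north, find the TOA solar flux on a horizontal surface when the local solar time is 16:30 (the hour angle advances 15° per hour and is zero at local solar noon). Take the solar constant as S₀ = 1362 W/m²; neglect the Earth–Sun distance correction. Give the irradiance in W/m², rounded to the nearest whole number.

Hour angle H = 15° × (16.5 − 12) = 67.50°.
With φ = 43.2°, δ = 6.1°, H = 67.50°: sin φ sin δ = 0.0727, cos φ cos δ cos H = 0.2774, so cos θ_z = 0.3501.
Top-of-atmosphere irradiance = S₀ cos θ_z = 1362 × 0.3501 = 476.84 W/m².

477 W/m²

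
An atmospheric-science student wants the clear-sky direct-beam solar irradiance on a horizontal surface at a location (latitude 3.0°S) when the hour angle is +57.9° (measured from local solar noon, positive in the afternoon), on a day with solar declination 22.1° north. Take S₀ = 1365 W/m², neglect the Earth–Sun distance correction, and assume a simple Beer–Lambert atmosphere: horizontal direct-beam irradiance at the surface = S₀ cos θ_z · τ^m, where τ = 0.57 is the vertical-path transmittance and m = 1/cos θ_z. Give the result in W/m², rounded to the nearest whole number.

cos θ_z = sin(-3.0°) sin(22.1°) + cos(-3.0°) cos(22.1°) cos(57.90°) = -0.0197 + 0.4917 = 0.4720.
Air mass m = 1/cos θ_z = 1/0.4720 = 2.119; τ^m = 0.57^2.119 = 0.3039.
Surface direct beam = 1365 × 0.4720 × 0.3039 = 195.80 W/m².

196 W/m²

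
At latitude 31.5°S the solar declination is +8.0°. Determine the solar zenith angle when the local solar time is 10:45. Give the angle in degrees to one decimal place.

43.4°

Hour angle H = 15° × (10.75 − 12) = -18.75°.
cos θ_z = sin(-31.5°) sin(8.0°) + cos(-31.5°) cos(8.0°) cos(-18.75°) = -0.0727 + 0.7995 = 0.7268.
θ_z = arccos(0.7268) = 43.38°.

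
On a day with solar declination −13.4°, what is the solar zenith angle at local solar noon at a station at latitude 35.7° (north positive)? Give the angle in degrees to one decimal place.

At local solar noon the hour angle is zero, so the zenith angle is |φ − δ| = |35.7° − (-13.4°)| = 49.1°.

49.1°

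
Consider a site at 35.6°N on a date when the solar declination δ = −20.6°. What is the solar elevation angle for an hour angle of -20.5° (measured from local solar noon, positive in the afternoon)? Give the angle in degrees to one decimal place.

cos θ_z = sin(35.6°) sin(-20.6°) + cos(35.6°) cos(-20.6°) cos(-20.50°) = -0.2048 + 0.7129 = 0.5081.
θ_z = arccos(0.5081) = 59.46°, so the elevation is 90° − 59.46° = 30.54°.

30.5°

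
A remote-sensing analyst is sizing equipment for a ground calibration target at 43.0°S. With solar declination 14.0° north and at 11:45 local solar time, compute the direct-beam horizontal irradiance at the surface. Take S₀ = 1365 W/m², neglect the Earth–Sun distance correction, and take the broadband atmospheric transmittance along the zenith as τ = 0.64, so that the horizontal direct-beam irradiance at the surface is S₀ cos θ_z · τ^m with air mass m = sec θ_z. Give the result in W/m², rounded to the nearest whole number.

Hour angle H = 15° × (11.75 − 12) = -3.75°.
cos θ_z = sin(-43.0°) sin(14.0°) + cos(-43.0°) cos(14.0°) cos(-3.75°) = -0.1650 + 0.7081 = 0.5431.
Air mass m = 1/cos θ_z = 1/0.5431 = 1.841; τ^m = 0.64^1.841 = 0.4397.
Surface direct beam = 1365 × 0.5431 × 0.4397 = 325.96 W/m².

326 W/m²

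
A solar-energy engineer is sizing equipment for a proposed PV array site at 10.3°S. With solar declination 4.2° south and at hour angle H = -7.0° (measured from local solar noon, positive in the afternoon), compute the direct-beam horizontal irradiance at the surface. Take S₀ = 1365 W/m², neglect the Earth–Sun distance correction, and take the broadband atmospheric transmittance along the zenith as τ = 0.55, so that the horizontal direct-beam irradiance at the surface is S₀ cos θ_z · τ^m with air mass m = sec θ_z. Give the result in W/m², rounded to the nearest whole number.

cos θ_z = sin φ sin δ + cos φ cos δ cos H = (-0.1788)(-0.0732) + (0.9839)(0.9973)(0.9925) = 0.9870.
Air mass m = 1/cos θ_z = 1/0.9870 = 1.013; τ^m = 0.55^1.013 = 0.5457.
Surface direct beam = 1365 × 0.9870 × 0.5457 = 735.20 W/m².

735 W/m²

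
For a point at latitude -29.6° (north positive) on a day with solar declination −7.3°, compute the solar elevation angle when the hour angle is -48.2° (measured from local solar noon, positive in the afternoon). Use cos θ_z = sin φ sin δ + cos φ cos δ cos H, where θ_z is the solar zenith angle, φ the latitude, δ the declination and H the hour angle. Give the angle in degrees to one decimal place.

39.6°

With φ = -29.6°, δ = -7.3°, H = -48.20°: sin φ sin δ = 0.0628, cos φ cos δ cos H = 0.5748, so cos θ_z = 0.6376.
θ_z = arccos(0.6376) = 50.39°, so the elevation is 90° − 50.39° = 39.61°.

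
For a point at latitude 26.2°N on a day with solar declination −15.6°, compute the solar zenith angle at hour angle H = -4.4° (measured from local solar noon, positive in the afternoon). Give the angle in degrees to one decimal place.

42.0°

cos θ_z = sin(26.2°) sin(-15.6°) + cos(26.2°) cos(-15.6°) cos(-4.40°) = -0.1187 + 0.8617 = 0.7430.
θ_z = arccos(0.7430) = 42.01°.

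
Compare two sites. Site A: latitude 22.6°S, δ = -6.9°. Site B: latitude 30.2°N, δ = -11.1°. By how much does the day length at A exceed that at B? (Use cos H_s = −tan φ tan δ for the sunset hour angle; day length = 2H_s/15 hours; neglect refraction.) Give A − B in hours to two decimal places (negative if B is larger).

A: H_s = arccos(−tan -22.6° · tan -6.9°) = 92.89°, so 2H_s/15 = 12.3853 h.
B: H_s = arccos(−tan 30.2° · tan -11.1°) = 83.44°, so 2H_s/15 = 11.1253 h.
A − B = 12.3853 − 11.1253 = 1.2600 h.

+1.26 h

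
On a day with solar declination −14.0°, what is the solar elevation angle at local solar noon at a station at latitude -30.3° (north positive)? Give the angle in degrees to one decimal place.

At local solar noon the hour angle is zero, so the elevation is 90° − |φ − δ| = 90° − |-30.3° − (-14.0°)| = 90° − 16.3° = 73.7°.

73.7°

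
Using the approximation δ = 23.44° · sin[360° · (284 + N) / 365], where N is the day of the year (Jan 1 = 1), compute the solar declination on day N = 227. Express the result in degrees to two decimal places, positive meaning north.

+13.78°

360 × (284 + 227) / 365 = 504.000°; sin(504.000°) = 0.5878.
δ = 23.44 × 0.5878 = 13.778° ≈ +13.78°.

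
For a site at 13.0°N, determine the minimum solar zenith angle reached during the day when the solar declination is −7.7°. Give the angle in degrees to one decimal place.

At local solar noon the hour angle is zero, so the zenith angle is |φ − δ| = |13.0° − (-7.7°)| = 20.7°.

20.7°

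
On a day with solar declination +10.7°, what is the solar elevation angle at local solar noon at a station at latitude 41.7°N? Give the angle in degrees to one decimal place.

At local solar noon the hour angle is zero, so the elevation is 90° − |φ − δ| = 90° − |41.7° − (10.7°)| = 90° − 31.0° = 59.0°.

59.0°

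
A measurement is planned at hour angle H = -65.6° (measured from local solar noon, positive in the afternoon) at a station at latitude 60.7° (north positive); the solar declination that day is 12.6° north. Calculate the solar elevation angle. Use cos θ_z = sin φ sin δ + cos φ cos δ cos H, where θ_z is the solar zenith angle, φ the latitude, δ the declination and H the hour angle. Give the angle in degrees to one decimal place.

22.8°

With φ = 60.7°, δ = 12.6°, H = -65.60°: sin φ sin δ = 0.1902, cos φ cos δ cos H = 0.1973, so cos θ_z = 0.3875.
θ_z = arccos(0.3875) = 67.20°, so the elevation is 90° − 67.20° = 22.80°.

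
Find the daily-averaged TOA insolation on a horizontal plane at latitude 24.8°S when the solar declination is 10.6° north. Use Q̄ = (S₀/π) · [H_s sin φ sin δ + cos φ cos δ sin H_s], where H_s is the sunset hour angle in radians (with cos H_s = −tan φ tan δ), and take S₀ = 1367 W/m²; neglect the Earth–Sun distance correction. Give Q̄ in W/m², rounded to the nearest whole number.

337 W/m²

−tan φ tan δ = −(-0.4621)(0.1871) = 0.0865; H_s = arccos(0.0865) = 85.04°. In radians, H_s = 1.4842.
H_s sin φ sin δ = 1.4842 × -0.4195 × 0.1840 = -0.1146.
cos φ cos δ sin H_s = 0.9078 × 0.9829 × 0.9963 = 0.8890.
Q̄ = (1367/π) × (-0.1146 + 0.8890) = 435.13 × 0.7744 = 336.96 W/m².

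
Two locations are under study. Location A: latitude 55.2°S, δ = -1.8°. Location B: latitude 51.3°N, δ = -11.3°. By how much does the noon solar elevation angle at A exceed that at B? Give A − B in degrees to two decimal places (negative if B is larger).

+9.20°

A: 90° − |-55.2 − (-1.8)| = 36.60°.
B: 90° − |51.3 − (-11.3)| = 27.40°.
A − B = 36.60 − 27.40 = 9.20°.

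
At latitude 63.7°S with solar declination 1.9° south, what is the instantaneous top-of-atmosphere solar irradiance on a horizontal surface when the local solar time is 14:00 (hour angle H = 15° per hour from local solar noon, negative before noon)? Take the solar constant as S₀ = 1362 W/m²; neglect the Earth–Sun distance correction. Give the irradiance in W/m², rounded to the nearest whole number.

563 W/m²

Hour angle H = 15° × (14 − 12) = 30.00°.
cos θ_z = sin(-63.7°) sin(-1.9°) + cos(-63.7°) cos(-1.9°) cos(30.00°) = 0.0297 + 0.3835 = 0.4132.
Top-of-atmosphere irradiance = S₀ cos θ_z = 1362 × 0.4132 = 562.78 W/m².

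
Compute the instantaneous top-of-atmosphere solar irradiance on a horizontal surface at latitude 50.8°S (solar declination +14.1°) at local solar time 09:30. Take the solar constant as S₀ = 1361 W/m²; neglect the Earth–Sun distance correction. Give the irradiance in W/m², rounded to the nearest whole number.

405 W/m²

Hour angle H = 15° × (9.5 − 12) = -37.50°.
cos θ_z = sin φ sin δ + cos φ cos δ cos H = (-0.7749)(0.2436) + (0.6320)(0.9699)(0.7934) = 0.2976.
Top-of-atmosphere irradiance = S₀ cos θ_z = 1361 × 0.2976 = 405.03 W/m².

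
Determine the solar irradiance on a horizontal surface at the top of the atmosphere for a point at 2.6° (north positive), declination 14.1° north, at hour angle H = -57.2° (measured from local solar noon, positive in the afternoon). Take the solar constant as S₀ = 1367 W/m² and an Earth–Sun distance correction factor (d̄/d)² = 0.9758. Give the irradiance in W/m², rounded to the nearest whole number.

715 W/m²

cos θ_z = sin φ sin δ + cos φ cos δ cos H = (0.0454)(0.2436) + (0.9990)(0.9699)(0.5417) = 0.5359.
Top-of-atmosphere irradiance = S₀ (d̄/d)² cos θ_z = 1367 × 0.9758 × 0.5359 = 714.85 W/m².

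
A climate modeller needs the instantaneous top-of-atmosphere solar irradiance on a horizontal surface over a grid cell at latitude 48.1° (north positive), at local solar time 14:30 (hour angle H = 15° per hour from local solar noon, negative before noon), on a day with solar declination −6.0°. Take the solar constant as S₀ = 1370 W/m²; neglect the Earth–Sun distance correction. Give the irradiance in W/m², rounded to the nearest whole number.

Hour angle H = 15° × (14.5 − 12) = 37.50°.
cos θ_z = sin(48.1°) sin(-6.0°) + cos(48.1°) cos(-6.0°) cos(37.50°) = -0.0778 + 0.5269 = 0.4491.
Top-of-atmosphere irradiance = S₀ cos θ_z = 1370 × 0.4491 = 615.27 W/m².

615 W/m²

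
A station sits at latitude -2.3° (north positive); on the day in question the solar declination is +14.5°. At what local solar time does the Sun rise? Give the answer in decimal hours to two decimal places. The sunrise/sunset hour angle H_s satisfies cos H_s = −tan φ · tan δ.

6.04 h

cos H_s = −tan(-2.3°) · tan(14.5°) = 0.0104, so H_s = arccos(0.0104) = 89.40°.
Sunrise is at 12 − H_s/15 = 12 − 5.960 = 6.040 h local solar time.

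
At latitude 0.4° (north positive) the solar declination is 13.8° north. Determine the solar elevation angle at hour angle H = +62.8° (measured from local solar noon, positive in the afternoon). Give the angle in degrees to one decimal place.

cos θ_z = sin(0.4°) sin(13.8°) + cos(0.4°) cos(13.8°) cos(62.80°) = 0.0017 + 0.4439 = 0.4456.
θ_z = arccos(0.4456) = 63.54°, so the elevation is 90° − 63.54° = 26.46°.

26.5°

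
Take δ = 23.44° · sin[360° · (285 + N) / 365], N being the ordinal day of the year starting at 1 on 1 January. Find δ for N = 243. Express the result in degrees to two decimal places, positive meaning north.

+7.72°

360 × (285 + 243) / 365 = 520.767°; sin(520.767°) = 0.3294.
δ = 23.44 × 0.3294 = 7.721° ≈ +7.72°.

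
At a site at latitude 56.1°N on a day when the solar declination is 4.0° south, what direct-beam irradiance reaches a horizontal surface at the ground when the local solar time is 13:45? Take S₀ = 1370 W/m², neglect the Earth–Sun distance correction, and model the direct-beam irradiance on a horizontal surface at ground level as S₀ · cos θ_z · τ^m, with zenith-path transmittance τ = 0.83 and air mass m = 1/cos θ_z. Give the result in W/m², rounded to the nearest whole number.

Hour angle H = 15° × (13.75 − 12) = 26.25°.
cos θ_z = sin φ sin δ + cos φ cos δ cos H = (0.8300)(-0.0698) + (0.5577)(0.9976)(0.8969) = 0.4411.
Air mass m = 1/cos θ_z = 1/0.4411 = 2.267; τ^m = 0.83^2.267 = 0.6555.
Surface direct beam = 1370 × 0.4411 × 0.6555 = 396.12 W/m².

396 W/m²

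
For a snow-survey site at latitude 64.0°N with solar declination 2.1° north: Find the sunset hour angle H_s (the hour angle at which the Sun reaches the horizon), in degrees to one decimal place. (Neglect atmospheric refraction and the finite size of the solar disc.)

cos H_s = −tan(64.0°) · tan(2.1°) = -0.0752, so H_s = arccos(-0.0752) = 94.31°.

94.3°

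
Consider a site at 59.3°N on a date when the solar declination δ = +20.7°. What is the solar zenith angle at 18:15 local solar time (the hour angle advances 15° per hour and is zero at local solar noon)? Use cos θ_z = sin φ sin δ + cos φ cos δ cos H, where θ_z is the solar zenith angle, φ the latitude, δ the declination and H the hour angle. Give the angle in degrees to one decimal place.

Hour angle H = 15° × (18.25 − 12) = 93.75°.
cos θ_z = sin φ sin δ + cos φ cos δ cos H = (0.8599)(0.3535) + (0.5105)(0.9354)(-0.0654) = 0.2727.
θ_z = arccos(0.2727) = 74.18°.

74.2°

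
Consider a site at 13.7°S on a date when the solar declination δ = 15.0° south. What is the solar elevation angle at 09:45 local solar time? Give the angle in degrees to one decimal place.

Hour angle H = 15° × (9.75 − 12) = -33.75°.
With φ = -13.7°, δ = -15.0°, H = -33.75°: sin φ sin δ = 0.0613, cos φ cos δ cos H = 0.7803, so cos θ_z = 0.8416.
θ_z = arccos(0.8416) = 32.69°, so the elevation is 90° − 32.69° = 57.31°.

57.3°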